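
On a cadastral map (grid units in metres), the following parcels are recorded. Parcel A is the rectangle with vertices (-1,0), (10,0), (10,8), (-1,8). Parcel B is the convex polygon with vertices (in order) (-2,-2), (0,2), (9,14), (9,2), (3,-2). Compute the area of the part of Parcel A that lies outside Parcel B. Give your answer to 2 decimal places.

|Parcel A| = 88, |Parcel A∩Parcel B| = 56.5.
|Parcel A ∖ Parcel B| = |Parcel A| − |Parcel A∩Parcel B| = 88 − 56.5 = 31.50.

31.50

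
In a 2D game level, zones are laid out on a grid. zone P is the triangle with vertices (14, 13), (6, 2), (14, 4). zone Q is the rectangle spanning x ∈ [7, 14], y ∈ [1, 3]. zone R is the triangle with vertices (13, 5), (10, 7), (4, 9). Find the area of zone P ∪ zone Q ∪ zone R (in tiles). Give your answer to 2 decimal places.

50.57

By inclusion–exclusion:
Individual areas: |zone P| = 36, |zone Q| = 14, |zone R| = 3.
|zone P∩zone Q| = 1.125.
|zone P∩zone R| = 1.3009.
|zone Q∩zone R| = 0.
|zone P∩zone Q∩zone R| = 0.
|zone P ∪ zone Q ∪ zone R| = 53 − 2.4259 + 0 = 50.57.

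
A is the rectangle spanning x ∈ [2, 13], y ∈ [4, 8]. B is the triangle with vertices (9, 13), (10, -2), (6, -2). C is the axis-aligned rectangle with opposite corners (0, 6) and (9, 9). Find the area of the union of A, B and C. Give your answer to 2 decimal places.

78.63

By inclusion–exclusion:
Individual areas: |A| = 44, |B| = 30, |C| = 27.
|A∩B| = 7.4667.
|A∩C|: x∈[2,9], y∈[6,8] → 7·2 = 14.
|B∩C| = 3.3.
|A∩B∩C| = 2.4.
|A ∪ B ∪ C| = 101 − 24.7667 + 2.4 = 78.63.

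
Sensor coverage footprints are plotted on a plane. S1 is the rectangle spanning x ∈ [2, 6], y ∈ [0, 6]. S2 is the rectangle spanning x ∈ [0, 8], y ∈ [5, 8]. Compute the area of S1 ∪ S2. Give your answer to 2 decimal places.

By inclusion–exclusion:
Individual areas: |S1| = 24, |S2| = 24.
|S1∩S2|: x∈[2,6], y∈[5,6] → 4·1 = 4.
|S1 ∪ S2| = 48 − 4 = 44.00.

44.00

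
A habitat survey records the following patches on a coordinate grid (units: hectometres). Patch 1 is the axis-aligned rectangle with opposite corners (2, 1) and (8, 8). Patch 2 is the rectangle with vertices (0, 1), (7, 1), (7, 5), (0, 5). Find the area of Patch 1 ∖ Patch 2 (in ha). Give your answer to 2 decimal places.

|Patch 1∩Patch 2|: x∈[2,7], y∈[1,5] → 5·4 = 20.
|Patch 1| = 42.
|Patch 1 ∖ Patch 2| = |Patch 1| − |Patch 1∩Patch 2| = 42 − 20 = 22.00.

22.00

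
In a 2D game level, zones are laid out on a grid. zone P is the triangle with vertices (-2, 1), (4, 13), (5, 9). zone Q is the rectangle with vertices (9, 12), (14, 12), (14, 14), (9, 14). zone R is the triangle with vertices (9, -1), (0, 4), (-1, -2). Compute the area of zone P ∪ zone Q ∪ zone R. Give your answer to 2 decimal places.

57.30

By inclusion–exclusion:
Individual areas: |zone P| = 18, |zone Q| = 10, |zone R| = 29.5.
|zone P∩zone Q| = 0.
|zone P∩zone R| = 0.2027.
|zone Q∩zone R| = 0.
|zone P∩zone Q∩zone R| = 0.
|zone P ∪ zone Q ∪ zone R| = 57.5 − 0.2027 + 0 = 57.30.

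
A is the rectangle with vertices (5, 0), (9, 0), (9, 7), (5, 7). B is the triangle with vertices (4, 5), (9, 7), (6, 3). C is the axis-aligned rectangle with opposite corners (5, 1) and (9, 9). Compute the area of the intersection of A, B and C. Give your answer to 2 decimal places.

6.30

The intersection is the polygon with vertices (9,7), (6,3), (5,4), (5,5.4).
By the shoelace formula its area is 6.30.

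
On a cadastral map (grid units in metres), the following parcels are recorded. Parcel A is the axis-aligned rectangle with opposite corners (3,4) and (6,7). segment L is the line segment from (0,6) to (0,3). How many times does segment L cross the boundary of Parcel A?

0

The segment lies entirely outside Parcel A and never meets its boundary.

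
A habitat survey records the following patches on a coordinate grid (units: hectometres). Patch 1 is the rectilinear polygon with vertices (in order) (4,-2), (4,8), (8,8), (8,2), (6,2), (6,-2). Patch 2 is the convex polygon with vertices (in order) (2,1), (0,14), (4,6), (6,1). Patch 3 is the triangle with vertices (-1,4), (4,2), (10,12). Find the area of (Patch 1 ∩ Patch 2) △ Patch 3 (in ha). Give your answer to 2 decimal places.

|Patch 1 ∩ Patch 2| = 5.
|(Patch 1 ∩ Patch 2) ∩ Patch 3| = 1.92.
|(Patch 1 ∩ Patch 2) △ Patch 3| = 5 + 31 − 3.84 = 32.16.

32.16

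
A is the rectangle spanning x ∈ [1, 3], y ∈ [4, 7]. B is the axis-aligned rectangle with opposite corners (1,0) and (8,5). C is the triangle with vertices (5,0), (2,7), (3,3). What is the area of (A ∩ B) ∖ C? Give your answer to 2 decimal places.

|A ∩ B| = 2.
|(A ∩ B) ∩ C| = 0.3512.
|(A ∩ B) ∖ C| = 2 − 0.3512 = 1.65.

1.65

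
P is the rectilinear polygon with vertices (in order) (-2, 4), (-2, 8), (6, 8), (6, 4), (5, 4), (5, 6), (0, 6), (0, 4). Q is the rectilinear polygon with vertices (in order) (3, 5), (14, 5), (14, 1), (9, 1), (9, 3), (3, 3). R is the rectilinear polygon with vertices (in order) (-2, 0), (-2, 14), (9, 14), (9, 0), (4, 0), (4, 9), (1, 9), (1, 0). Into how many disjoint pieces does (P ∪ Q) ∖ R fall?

(P ∪ Q) ∖ R splits into 3 disjoint pieces (area 6, area 20, area 2).

3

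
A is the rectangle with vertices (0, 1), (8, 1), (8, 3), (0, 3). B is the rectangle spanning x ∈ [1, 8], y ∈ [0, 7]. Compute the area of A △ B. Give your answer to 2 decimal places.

|A∩B|: x∈[1,8], y∈[1,3] → 7·2 = 14.
|A △ B| = |A| + |B| − 2·|A∩B| = 16 + 49 − 28 = 37.00.

37.00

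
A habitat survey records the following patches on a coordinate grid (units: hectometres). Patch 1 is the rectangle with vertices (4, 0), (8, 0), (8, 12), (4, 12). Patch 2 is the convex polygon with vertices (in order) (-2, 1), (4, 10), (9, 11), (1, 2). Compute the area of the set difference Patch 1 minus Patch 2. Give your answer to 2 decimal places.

36.90

|Patch 1| = 48, |Patch 1∩Patch 2| = 11.1.
|Patch 1 ∖ Patch 2| = |Patch 1| − |Patch 1∩Patch 2| = 48 − 11.1 = 36.90.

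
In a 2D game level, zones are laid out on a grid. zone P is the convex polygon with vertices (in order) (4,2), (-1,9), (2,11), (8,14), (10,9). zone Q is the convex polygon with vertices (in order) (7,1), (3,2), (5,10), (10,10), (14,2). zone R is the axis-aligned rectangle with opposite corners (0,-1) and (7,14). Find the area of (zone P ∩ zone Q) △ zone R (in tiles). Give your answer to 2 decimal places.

94.82

|zone P ∩ zone Q| = 26.2815.
|(zone P ∩ zone Q) ∩ zone R| = 18.2315.
|(zone P ∩ zone Q) △ zone R| = 26.2815 + 105 − 36.463 = 94.82.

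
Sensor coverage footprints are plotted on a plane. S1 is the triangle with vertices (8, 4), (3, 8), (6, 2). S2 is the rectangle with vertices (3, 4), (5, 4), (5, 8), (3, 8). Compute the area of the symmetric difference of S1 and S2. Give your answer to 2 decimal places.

|S1| = 9, |S2| = 8, |S1∩S2| = 2.4.
|S1 △ S2| = |S1| + |S2| − 2·|S1∩S2| = 9 + 8 − 4.8 = 12.20.

12.20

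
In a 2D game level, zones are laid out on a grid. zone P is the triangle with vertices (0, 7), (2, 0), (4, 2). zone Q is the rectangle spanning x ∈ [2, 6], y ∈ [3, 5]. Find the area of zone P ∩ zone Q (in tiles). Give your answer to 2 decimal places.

0.90

The intersection is the polygon with vertices (3.2,3), (2,3), (2,4.5).
By the shoelace formula its area is 0.90.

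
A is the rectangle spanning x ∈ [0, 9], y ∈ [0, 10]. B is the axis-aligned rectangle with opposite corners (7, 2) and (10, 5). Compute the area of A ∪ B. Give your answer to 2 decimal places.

93.00

By inclusion–exclusion:
Individual areas: |A| = 90, |B| = 9.
|A∩B|: x∈[7,9], y∈[2,5] → 2·3 = 6.
|A ∪ B| = 99 − 6 = 93.00.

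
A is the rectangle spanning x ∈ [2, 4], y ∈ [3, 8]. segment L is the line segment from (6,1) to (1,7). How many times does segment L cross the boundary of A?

2

The segment meets the boundary at (2,5.8), (4,3.4).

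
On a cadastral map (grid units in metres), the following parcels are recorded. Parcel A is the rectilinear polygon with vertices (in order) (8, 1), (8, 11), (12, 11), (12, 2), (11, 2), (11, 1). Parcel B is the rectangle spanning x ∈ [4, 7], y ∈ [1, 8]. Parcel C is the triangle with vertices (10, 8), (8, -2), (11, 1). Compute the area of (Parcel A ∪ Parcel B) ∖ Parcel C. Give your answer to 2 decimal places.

51.60

|Parcel A ∪ Parcel B| = 60.
|(Parcel A ∪ Parcel B) ∩ Parcel C| = 8.4.
|(Parcel A ∪ Parcel B) ∖ Parcel C| = 60 − 8.4 = 51.60.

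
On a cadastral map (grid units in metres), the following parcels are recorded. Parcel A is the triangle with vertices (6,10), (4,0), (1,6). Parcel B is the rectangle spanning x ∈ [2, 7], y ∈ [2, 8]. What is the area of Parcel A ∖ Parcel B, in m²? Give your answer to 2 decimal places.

|Parcel A| = 21, |Parcel A∩Parcel B| = 16.1.
|Parcel A ∖ Parcel B| = |Parcel A| − |Parcel A∩Parcel B| = 21 − 16.1 = 4.90.

4.90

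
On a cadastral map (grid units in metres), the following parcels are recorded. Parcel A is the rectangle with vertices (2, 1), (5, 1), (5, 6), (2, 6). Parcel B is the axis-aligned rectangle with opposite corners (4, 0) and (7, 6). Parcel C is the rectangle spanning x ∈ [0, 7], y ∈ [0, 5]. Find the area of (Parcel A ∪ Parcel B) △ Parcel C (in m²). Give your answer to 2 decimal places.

|Parcel A ∪ Parcel B| = 28.
|(Parcel A ∪ Parcel B) ∩ Parcel C| = 23.
|(Parcel A ∪ Parcel B) △ Parcel C| = 28 + 35 − 46 = 17.00.

17.00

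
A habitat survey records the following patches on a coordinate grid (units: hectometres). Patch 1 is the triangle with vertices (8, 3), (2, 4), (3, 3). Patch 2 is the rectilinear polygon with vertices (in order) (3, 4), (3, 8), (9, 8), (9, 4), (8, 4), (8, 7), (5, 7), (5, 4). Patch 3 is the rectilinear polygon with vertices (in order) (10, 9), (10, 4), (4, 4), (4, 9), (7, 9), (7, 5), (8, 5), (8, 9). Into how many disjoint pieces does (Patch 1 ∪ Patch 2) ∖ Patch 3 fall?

(Patch 1 ∪ Patch 2) ∖ Patch 3 splits into 3 disjoint pieces (area 2.5, area 4, area 1).

3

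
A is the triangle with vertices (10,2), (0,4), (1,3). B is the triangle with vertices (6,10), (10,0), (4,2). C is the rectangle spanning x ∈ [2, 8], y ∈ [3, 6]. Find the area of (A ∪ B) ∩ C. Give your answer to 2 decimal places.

The region (A ∪ B) ∩ C is the polygon with vertices (4.286,3.143), (5,6), (7.6,6), (8,5), (8,3), (2,3), (2,3.6).
By the shoelace formula its area is 10.77.

10.77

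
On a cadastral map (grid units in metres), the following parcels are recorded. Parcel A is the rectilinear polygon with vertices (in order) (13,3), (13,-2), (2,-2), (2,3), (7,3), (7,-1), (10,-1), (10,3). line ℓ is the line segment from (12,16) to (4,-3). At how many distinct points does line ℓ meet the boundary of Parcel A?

The segment meets the boundary at (4.421,-2), (6.526,3).

2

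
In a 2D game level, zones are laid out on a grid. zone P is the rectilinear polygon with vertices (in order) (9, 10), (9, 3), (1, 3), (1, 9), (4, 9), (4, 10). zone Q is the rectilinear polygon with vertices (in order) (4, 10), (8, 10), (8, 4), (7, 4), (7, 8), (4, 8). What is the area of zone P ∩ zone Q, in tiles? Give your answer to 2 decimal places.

The intersection is the polygon with vertices (4,10), (8,10), (8,4), (7,4), (7,8), (4,8), (4,9).
By the shoelace formula its area is 12.00.

12.00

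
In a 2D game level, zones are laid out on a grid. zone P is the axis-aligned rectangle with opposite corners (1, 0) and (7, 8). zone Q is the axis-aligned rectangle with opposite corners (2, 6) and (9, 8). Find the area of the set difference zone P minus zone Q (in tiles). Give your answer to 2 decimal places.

38.00

|zone P∩zone Q|: x∈[2,7], y∈[6,8] → 5·2 = 10.
|zone P| = 48.
|zone P ∖ zone Q| = |zone P| − |zone P∩zone Q| = 48 − 10 = 38.00.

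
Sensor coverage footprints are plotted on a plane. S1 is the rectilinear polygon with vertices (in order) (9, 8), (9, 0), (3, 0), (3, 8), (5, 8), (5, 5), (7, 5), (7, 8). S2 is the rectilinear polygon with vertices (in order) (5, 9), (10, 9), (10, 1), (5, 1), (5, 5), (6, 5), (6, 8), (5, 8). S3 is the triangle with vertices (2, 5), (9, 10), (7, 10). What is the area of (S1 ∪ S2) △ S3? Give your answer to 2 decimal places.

56.89

|S1 ∪ S2| = 57.
|(S1 ∪ S2) ∩ S3| = 2.5571.
|(S1 ∪ S2) △ S3| = 57 + 5 − 5.1143 = 56.89.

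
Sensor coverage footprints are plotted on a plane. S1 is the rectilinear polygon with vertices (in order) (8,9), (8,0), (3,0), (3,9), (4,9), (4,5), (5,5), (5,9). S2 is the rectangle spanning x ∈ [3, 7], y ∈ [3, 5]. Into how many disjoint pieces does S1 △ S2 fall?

S1 △ S2 splits into 2 disjoint pieces (area 29, area 4).

2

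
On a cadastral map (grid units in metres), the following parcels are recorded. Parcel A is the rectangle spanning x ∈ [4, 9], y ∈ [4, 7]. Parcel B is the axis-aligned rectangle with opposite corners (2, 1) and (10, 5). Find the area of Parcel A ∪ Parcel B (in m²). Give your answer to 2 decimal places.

By inclusion–exclusion:
Individual areas: |Parcel A| = 15, |Parcel B| = 32.
|Parcel A∩Parcel B|: x∈[4,9], y∈[4,5] → 5·1 = 5.
|Parcel A ∪ Parcel B| = 47 − 5 = 42.00.

42.00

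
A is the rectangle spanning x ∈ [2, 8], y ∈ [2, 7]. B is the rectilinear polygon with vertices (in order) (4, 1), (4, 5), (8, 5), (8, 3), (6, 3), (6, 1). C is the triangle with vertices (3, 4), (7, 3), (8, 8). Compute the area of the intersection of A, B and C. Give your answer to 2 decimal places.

The intersection is the polygon with vertices (4,4.8), (4.25,5), (7.4,5), (7,3), (4,3.75).
By the shoelace formula its area is 5.25.

5.25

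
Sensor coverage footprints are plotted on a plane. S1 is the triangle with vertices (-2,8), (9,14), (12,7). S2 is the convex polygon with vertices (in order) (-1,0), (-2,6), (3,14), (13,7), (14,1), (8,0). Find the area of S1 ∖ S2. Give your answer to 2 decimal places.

13.18

|S1| = 47.5, |S1∩S2| = 34.3183.
|S1 ∖ S2| = |S1| − |S1∩S2| = 47.5 − 34.3183 = 13.18.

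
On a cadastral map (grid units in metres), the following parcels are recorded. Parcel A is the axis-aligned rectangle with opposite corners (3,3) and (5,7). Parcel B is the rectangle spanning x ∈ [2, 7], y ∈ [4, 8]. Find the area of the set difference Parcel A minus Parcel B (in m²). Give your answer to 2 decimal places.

2.00

|Parcel A∩Parcel B|: x∈[3,5], y∈[4,7] → 2·3 = 6.
|Parcel A| = 8.
|Parcel A ∖ Parcel B| = |Parcel A| − |Parcel A∩Parcel B| = 8 − 6 = 2.00.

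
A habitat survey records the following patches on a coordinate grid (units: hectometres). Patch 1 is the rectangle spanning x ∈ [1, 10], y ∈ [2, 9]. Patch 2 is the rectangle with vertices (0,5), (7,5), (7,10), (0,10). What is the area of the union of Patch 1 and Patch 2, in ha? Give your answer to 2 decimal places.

74.00

By inclusion–exclusion:
Individual areas: |Patch 1| = 63, |Patch 2| = 35.
|Patch 1∩Patch 2|: x∈[1,7], y∈[5,9] → 6·4 = 24.
|Patch 1 ∪ Patch 2| = 98 − 24 = 74.00.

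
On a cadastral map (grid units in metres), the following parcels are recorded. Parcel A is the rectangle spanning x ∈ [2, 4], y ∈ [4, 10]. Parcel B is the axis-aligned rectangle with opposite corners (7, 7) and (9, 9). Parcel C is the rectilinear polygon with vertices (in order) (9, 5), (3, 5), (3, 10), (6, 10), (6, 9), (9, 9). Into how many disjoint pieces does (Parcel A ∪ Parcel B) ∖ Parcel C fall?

1

(Parcel A ∪ Parcel B) ∖ Parcel C is a single connected region.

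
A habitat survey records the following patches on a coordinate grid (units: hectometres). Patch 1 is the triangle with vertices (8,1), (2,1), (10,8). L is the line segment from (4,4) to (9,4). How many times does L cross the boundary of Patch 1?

2

The segment meets the boundary at (8.857,4), (5.429,4).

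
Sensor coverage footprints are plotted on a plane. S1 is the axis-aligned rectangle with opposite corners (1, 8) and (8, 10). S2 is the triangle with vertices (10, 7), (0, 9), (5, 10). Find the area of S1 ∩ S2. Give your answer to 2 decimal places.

8.10

The intersection is the polygon with vertices (8,8), (5,8), (1,8.8), (1,9.2), (5,10), (8,8.2).
By the shoelace formula its area is 8.10.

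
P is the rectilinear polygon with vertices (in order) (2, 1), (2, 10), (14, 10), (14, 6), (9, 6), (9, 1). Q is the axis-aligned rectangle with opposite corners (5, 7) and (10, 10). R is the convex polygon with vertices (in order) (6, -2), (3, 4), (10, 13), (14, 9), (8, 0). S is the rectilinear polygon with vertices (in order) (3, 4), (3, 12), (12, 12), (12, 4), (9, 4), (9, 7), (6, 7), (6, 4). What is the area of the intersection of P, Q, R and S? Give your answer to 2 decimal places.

The intersection is the polygon with vertices (9,7), (6,7), (5.333,7), (7.667,10), (10,10), (10,7).
By the shoelace formula its area is 10.50.

10.50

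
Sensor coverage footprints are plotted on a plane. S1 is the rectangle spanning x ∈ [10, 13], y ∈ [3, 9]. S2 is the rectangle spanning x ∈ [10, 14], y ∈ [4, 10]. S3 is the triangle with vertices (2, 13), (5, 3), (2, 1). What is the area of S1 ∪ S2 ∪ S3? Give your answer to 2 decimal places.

45.00

By inclusion–exclusion:
Individual areas: |S1| = 18, |S2| = 24, |S3| = 18.
|S1∩S2|: x∈[10,13], y∈[4,9] → 3·5 = 15.
|S1∩S3| = 0.
|S2∩S3| = 0.
|S1∩S2∩S3| = 0.
|S1 ∪ S2 ∪ S3| = 60 − 15 + 0 = 45.00.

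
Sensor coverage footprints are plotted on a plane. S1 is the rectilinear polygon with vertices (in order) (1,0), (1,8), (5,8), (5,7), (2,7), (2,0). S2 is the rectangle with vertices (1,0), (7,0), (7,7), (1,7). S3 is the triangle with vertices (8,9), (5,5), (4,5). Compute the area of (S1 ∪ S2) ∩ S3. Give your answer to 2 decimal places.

The region (S1 ∪ S2) ∩ S3 is the polygon with vertices (6.5,7), (5,5), (4,5), (6,7).
By the shoelace formula its area is 1.50.

1.50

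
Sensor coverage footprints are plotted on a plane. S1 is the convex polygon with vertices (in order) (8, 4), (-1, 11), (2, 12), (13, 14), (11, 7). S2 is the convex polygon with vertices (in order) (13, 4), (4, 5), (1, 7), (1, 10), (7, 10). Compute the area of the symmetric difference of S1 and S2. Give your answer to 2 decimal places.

|S1| = 72.5, |S2| = 43.5, |S1∩S2| = 28.3241.
|S1 △ S2| = |S1| + |S2| − 2·|S1∩S2| = 72.5 + 43.5 − 56.6481 = 59.35.

59.35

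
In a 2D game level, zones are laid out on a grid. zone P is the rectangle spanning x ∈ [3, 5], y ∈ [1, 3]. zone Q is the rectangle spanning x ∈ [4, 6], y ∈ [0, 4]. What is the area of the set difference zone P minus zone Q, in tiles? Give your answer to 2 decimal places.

2.00

|zone P∩zone Q|: x∈[4,5], y∈[1,3] → 1·2 = 2.
|zone P| = 4.
|zone P ∖ zone Q| = |zone P| − |zone P∩zone Q| = 4 − 2 = 2.00.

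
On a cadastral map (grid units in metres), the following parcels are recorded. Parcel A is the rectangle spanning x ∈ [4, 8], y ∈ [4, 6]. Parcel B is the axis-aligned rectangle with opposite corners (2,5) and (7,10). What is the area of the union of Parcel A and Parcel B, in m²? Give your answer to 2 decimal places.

30.00

By inclusion–exclusion:
Individual areas: |Parcel A| = 8, |Parcel B| = 25.
|Parcel A∩Parcel B|: x∈[4,7], y∈[5,6] → 3·1 = 3.
|Parcel A ∪ Parcel B| = 33 − 3 = 30.00.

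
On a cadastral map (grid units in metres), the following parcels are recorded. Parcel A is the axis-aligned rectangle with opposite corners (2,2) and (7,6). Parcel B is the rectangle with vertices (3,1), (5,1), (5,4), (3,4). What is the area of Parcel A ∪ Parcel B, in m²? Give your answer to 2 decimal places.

22.00

By inclusion–exclusion:
Individual areas: |Parcel A| = 20, |Parcel B| = 6.
|Parcel A∩Parcel B|: x∈[3,5], y∈[2,4] → 2·2 = 4.
|Parcel A ∪ Parcel B| = 26 − 4 = 22.00.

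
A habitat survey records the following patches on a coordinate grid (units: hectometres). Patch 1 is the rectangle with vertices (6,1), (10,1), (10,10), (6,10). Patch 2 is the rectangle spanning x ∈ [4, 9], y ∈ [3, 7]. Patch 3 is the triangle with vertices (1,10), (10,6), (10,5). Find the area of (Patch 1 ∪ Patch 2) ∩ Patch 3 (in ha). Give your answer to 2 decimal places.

The region (Patch 1 ∪ Patch 2) ∩ Patch 3 is the polygon with vertices (10,5), (6,7.222), (6,7.778), (10,6).
By the shoelace formula its area is 3.11.

3.11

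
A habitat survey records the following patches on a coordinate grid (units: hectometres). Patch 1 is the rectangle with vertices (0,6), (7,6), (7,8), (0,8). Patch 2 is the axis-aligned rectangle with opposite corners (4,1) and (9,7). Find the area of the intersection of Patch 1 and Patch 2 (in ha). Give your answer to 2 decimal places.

3.00

|Patch 1∩Patch 2|: x∈[4,7], y∈[6,7] → 3·1 = 3.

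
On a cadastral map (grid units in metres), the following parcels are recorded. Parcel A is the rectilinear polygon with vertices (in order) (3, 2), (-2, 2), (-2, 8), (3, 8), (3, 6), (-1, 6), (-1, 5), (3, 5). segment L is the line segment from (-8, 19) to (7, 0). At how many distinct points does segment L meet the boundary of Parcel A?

2

The segment meets the boundary at (2.263,6), (0.684,8).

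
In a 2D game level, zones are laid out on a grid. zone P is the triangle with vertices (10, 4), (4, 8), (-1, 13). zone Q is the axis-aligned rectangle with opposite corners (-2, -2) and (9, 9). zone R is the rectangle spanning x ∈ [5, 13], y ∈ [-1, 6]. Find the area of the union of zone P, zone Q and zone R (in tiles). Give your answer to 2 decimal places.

150.78

By inclusion–exclusion:
Individual areas: |zone P| = 5, |zone Q| = 121, |zone R| = 56.
|zone P∩zone Q| = 3.1465.
|zone P∩zone R| = 0.5556.
|zone Q∩zone R|: x∈[5,9], y∈[-1,6] → 4·7 = 28.
|zone P∩zone Q∩zone R| = 0.4798.
|zone P ∪ zone Q ∪ zone R| = 182 − 31.702 + 0.4798 = 150.78.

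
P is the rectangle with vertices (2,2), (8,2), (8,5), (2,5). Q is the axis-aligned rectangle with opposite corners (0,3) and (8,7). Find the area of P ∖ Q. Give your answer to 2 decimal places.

|P∩Q|: x∈[2,8], y∈[3,5] → 6·2 = 12.
|P| = 18.
|P ∖ Q| = |P| − |P∩Q| = 18 − 12 = 6.00.

6.00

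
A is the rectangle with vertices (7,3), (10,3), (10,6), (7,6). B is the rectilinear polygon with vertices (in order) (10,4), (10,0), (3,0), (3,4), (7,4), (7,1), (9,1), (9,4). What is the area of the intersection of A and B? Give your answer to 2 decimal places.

1.00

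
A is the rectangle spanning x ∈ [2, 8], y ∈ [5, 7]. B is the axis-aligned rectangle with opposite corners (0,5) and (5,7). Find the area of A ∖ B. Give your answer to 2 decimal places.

|A∩B|: x∈[2,5], y∈[5,7] → 3·2 = 6.
|A| = 12.
|A ∖ B| = |A| − |A∩B| = 12 − 6 = 6.00.

6.00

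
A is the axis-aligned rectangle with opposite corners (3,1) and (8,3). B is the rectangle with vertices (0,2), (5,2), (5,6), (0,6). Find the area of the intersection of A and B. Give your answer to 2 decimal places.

2.00

|A∩B|: x∈[3,5], y∈[2,3] → 2·1 = 2.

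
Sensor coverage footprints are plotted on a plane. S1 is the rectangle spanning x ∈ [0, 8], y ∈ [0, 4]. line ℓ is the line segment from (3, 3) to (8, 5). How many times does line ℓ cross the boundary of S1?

1

The segment meets the boundary at (5.5,4).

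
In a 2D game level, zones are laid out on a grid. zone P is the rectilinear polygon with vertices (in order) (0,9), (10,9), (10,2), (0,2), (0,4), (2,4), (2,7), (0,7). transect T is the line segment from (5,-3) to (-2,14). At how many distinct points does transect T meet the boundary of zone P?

4

The segment meets the boundary at (0.059,9), (2,4.286), (0.882,7), (2.941,2).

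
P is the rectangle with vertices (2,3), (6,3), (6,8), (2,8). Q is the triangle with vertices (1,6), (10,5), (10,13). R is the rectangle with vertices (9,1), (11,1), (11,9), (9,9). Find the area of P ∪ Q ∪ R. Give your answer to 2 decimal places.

By inclusion–exclusion:
Individual areas: |P| = 20, |Q| = 36, |R| = 16.
|P∩Q| = 8.373.
|P∩R| = 0 (no overlap).
|Q∩R| = 3.9444.
|P∩Q∩R| = 0.
|P ∪ Q ∪ R| = 72 − 12.3175 + 0 = 59.68.

59.68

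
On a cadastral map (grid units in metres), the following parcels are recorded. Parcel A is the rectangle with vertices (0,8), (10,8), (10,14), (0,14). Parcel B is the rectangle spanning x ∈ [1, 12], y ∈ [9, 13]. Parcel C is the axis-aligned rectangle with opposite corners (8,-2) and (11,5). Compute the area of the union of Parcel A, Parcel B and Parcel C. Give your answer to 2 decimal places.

89.00

By inclusion–exclusion:
Individual areas: |Parcel A| = 60, |Parcel B| = 44, |Parcel C| = 21.
|Parcel A∩Parcel B|: x∈[1,10], y∈[9,13] → 9·4 = 36.
|Parcel A∩Parcel C| = 0 (no overlap).
|Parcel B∩Parcel C| = 0 (no overlap).
|Parcel A∩Parcel B∩Parcel C| = 0.
|Parcel A ∪ Parcel B ∪ Parcel C| = 125 − 36 + 0 = 89.00.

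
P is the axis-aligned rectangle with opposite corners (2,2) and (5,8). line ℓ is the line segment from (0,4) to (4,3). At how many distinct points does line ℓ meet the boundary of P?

The segment meets the boundary at (2,3.5).

1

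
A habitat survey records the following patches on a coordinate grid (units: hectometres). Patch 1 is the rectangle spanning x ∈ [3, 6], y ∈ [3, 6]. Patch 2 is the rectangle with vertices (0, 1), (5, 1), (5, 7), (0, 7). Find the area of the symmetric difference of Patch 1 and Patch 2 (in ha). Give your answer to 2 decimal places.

|Patch 1∩Patch 2|: x∈[3,5], y∈[3,6] → 2·3 = 6.
|Patch 1 △ Patch 2| = |Patch 1| + |Patch 2| − 2·|Patch 1∩Patch 2| = 9 + 30 − 12 = 27.00.

27.00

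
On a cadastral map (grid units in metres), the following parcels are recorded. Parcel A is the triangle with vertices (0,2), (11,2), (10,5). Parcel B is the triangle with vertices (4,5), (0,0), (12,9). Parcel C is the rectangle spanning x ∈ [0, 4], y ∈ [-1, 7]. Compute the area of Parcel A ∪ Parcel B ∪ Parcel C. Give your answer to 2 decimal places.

By inclusion–exclusion:
Individual areas: |Parcel A| = 16.5, |Parcel B| = 12, |Parcel C| = 32.
|Parcel A∩Parcel B| = 1.2725.
|Parcel A∩Parcel C| = 2.4.
|Parcel B∩Parcel C| = 4.
|Parcel A∩Parcel B∩Parcel C| = 1.2281.
|Parcel A ∪ Parcel B ∪ Parcel C| = 60.5 − 7.6725 + 1.2281 = 54.06.

54.06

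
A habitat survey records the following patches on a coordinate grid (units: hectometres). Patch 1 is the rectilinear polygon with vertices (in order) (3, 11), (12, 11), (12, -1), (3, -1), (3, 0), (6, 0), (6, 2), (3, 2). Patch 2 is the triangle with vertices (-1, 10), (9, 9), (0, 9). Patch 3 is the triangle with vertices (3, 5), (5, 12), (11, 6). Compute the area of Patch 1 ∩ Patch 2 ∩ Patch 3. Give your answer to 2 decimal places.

The intersection is the polygon with vertices (7.889,9.111), (8,9), (4.143,9), (4.278,9.472).
By the shoelace formula its area is 1.09.

1.09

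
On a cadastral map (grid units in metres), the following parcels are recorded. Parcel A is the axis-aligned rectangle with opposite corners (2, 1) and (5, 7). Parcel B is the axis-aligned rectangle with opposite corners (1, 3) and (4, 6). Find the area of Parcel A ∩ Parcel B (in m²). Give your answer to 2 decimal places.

6.00

|Parcel A∩Parcel B|: x∈[2,4], y∈[3,6] → 2·3 = 6.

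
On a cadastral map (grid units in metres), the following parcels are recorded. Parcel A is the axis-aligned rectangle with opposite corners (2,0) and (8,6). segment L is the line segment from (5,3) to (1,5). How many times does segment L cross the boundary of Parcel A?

The segment meets the boundary at (2,4.5).

1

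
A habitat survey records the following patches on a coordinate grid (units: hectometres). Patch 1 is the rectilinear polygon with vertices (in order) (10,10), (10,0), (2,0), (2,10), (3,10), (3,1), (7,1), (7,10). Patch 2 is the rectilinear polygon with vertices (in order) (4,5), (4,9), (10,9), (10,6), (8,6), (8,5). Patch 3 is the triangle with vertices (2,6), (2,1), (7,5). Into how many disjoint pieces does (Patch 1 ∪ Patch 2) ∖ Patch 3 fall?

2

(Patch 1 ∪ Patch 2) ∖ Patch 3 splits into 2 disjoint pieces (area 46.5, area 4.1).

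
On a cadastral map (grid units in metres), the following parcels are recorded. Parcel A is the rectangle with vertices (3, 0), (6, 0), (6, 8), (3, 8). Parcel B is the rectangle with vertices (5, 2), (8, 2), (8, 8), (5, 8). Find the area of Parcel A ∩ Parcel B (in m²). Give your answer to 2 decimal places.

6.00

|Parcel A∩Parcel B|: x∈[5,6], y∈[2,8] → 1·6 = 6.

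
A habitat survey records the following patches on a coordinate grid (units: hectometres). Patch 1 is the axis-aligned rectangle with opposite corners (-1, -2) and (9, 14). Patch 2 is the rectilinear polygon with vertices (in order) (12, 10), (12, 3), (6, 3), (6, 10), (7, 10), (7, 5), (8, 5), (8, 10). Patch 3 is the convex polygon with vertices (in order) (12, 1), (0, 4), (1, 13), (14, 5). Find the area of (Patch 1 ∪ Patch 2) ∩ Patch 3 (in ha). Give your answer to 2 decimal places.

The region (Patch 1 ∪ Patch 2) ∩ Patch 3 is the polygon with vertices (12,3), (9,3), (9,1.75), (0,4), (1,13), (12,6.231).
By the shoelace formula its area is 79.39.

79.39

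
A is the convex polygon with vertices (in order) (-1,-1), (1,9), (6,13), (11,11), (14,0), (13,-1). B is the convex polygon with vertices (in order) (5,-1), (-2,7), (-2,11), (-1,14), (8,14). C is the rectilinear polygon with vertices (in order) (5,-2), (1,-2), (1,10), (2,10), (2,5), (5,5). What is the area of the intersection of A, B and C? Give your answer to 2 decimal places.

19.26

The intersection is the polygon with vertices (2,9.8), (2,5), (5,5), (5,-1), (1,3.571), (1,9).
By the shoelace formula its area is 19.26.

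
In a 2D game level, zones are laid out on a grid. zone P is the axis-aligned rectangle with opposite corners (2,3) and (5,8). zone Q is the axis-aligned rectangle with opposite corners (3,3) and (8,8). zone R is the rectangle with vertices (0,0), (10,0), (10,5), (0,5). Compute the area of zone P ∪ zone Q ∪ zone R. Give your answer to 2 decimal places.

By inclusion–exclusion:
Individual areas: |zone P| = 15, |zone Q| = 25, |zone R| = 50.
|zone P∩zone Q|: x∈[3,5], y∈[3,8] → 2·5 = 10.
|zone P∩zone R|: x∈[2,5], y∈[3,5] → 3·2 = 6.
|zone Q∩zone R|: x∈[3,8], y∈[3,5] → 5·2 = 10.
|zone P∩zone Q∩zone R| = 4.
|zone P ∪ zone Q ∪ zone R| = 90 − 26 + 4 = 68.00.

68.00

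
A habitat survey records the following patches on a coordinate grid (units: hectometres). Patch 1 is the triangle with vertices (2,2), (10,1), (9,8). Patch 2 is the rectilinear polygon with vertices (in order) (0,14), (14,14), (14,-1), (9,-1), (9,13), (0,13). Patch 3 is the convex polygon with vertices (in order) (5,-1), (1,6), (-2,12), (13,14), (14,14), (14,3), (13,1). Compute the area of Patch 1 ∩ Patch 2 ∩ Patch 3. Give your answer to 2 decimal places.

3.44

The intersection is the polygon with vertices (9,1.125), (9,8), (10,1).
By the shoelace formula its area is 3.44.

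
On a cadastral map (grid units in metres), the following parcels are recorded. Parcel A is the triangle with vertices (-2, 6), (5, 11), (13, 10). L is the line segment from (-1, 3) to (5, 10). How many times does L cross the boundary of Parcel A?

The segment meets the boundary at (2.63,7.235).

1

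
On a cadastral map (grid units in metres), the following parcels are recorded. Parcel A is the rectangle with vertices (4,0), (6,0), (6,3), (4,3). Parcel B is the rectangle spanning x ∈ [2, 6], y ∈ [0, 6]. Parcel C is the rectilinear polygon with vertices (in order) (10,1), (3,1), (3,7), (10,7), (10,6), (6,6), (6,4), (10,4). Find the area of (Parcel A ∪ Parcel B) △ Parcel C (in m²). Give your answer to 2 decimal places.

28.00

|Parcel A ∪ Parcel B| = 24.
|(Parcel A ∪ Parcel B) ∩ Parcel C| = 15.
|(Parcel A ∪ Parcel B) △ Parcel C| = 24 + 34 − 30 = 28.00.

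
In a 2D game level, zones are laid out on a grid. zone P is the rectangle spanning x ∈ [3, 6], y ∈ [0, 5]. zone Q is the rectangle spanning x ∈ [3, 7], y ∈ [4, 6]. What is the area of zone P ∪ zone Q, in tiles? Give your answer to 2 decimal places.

20.00

By inclusion–exclusion:
Individual areas: |zone P| = 15, |zone Q| = 8.
|zone P∩zone Q|: x∈[3,6], y∈[4,5] → 3·1 = 3.
|zone P ∪ zone Q| = 23 − 3 = 20.00.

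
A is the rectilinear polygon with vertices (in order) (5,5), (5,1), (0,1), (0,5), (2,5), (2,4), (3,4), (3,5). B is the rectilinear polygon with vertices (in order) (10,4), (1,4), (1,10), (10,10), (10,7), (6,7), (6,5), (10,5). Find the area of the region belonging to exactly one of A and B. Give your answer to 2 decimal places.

|A| = 19, |B| = 46, |A∩B| = 3.
|A △ B| = |A| + |B| − 2·|A∩B| = 19 + 46 − 6 = 59.00.

59.00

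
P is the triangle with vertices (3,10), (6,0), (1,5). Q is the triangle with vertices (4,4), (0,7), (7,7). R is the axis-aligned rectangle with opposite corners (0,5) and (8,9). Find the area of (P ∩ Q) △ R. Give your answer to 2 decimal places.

|P ∩ Q| = 5.8692.
|(P ∩ Q) ∩ R| = 4.7987.
|(P ∩ Q) △ R| = 5.8692 + 32 − 9.5974 = 28.27.

28.27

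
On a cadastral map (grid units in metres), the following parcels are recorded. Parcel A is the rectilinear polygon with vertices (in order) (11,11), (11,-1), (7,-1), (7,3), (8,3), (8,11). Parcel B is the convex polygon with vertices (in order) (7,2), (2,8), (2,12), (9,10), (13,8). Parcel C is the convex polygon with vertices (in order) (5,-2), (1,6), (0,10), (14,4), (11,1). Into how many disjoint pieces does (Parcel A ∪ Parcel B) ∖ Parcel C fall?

(Parcel A ∪ Parcel B) ∖ Parcel C splits into 2 disjoint pieces (area 37.9286, area 4).

2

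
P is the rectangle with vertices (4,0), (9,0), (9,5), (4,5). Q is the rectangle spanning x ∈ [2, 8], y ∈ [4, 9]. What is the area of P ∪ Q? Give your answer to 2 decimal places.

51.00

By inclusion–exclusion:
Individual areas: |P| = 25, |Q| = 30.
|P∩Q|: x∈[4,8], y∈[4,5] → 4·1 = 4.
|P ∪ Q| = 55 − 4 = 51.00.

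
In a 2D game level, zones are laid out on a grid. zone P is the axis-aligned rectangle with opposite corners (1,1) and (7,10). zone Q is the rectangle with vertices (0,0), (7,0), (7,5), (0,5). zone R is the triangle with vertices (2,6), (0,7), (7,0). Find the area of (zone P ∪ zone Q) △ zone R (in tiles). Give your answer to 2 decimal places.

62.00

|zone P ∪ zone Q| = 65.
|(zone P ∪ zone Q) ∩ zone R| = 3.25.
|(zone P ∪ zone Q) △ zone R| = 65 + 3.5 − 6.5 = 62.00.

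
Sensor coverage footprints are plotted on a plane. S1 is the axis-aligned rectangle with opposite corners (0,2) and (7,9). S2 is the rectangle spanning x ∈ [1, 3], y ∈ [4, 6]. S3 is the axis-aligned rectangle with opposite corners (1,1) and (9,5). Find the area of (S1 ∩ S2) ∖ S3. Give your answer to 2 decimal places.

2.00

|S1 ∩ S2| = 4.
|(S1 ∩ S2) ∩ S3| = 2.
|(S1 ∩ S2) ∖ S3| = 4 − 2 = 2.00.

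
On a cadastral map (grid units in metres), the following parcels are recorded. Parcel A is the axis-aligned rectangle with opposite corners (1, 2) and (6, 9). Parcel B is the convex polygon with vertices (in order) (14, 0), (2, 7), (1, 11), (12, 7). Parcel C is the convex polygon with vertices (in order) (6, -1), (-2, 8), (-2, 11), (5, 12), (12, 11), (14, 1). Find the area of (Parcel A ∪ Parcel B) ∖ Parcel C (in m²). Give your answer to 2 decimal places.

|Parcel A ∪ Parcel B| = 76.8333.
|(Parcel A ∪ Parcel B) ∩ Parcel C| = 73.3042.
|(Parcel A ∪ Parcel B) ∖ Parcel C| = 76.8333 − 73.3042 = 3.53.

3.53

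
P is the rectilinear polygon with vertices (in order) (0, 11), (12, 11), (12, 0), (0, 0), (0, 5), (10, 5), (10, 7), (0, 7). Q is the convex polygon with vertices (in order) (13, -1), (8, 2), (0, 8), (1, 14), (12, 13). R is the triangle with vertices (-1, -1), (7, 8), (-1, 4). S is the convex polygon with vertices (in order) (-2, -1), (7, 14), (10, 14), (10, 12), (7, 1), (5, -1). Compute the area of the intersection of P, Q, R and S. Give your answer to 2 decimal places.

0.58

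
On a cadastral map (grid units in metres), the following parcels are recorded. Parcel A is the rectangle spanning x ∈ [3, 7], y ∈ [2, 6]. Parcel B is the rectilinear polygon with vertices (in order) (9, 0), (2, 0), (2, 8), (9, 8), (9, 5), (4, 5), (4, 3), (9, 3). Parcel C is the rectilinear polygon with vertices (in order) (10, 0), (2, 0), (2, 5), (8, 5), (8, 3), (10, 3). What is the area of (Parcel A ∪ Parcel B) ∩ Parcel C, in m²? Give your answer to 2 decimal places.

31.00

|Parcel A ∪ Parcel B| = 52.
|(Parcel A ∪ Parcel B) ∩ Parcel C| = 31.00.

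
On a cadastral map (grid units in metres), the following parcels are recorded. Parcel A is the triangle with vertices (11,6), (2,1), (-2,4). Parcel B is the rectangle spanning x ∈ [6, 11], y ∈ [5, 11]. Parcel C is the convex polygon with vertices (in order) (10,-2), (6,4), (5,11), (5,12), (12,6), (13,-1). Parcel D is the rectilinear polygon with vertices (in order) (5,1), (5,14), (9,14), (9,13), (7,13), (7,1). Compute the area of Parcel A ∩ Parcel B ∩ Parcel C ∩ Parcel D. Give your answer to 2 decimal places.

0.31

The intersection is the polygon with vertices (6,5.231), (7,5.385), (7,5), (6,5).
By the shoelace formula its area is 0.31.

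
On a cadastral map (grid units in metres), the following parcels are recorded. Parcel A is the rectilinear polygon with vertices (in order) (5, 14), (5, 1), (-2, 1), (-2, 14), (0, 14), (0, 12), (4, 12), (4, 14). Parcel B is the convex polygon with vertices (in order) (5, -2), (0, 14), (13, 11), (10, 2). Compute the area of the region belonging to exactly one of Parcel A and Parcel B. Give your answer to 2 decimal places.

135.64

|Parcel A| = 83, |Parcel B| = 113, |Parcel A∩Parcel B| = 30.1803.
|Parcel A △ Parcel B| = |Parcel A| + |Parcel B| − 2·|Parcel A∩Parcel B| = 83 + 113 − 60.3606 = 135.64.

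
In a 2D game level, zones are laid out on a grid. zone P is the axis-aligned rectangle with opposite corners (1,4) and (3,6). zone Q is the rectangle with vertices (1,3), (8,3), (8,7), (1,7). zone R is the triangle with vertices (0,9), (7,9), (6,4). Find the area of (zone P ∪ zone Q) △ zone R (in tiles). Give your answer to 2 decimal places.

32.90

|zone P ∪ zone Q| = 28.
|(zone P ∪ zone Q) ∩ zone R| = 6.3.
|(zone P ∪ zone Q) △ zone R| = 28 + 17.5 − 12.6 = 32.90.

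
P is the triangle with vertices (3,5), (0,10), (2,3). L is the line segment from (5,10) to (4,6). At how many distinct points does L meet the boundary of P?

0

The segment lies entirely outside P and never meets its boundary.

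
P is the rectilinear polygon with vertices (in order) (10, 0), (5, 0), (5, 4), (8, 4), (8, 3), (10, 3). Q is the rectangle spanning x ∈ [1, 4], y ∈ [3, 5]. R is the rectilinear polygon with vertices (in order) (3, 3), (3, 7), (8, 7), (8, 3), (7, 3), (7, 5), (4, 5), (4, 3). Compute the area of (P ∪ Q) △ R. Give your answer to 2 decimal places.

|P ∪ Q| = 24.
|(P ∪ Q) ∩ R| = 3.
|(P ∪ Q) △ R| = 24 + 14 − 6 = 32.00.

32.00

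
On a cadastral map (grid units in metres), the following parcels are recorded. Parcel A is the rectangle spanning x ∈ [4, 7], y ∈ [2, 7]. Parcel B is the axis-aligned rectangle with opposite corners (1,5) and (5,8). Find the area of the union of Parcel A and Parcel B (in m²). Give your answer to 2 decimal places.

25.00

By inclusion–exclusion:
Individual areas: |Parcel A| = 15, |Parcel B| = 12.
|Parcel A∩Parcel B|: x∈[4,5], y∈[5,7] → 1·2 = 2.
|Parcel A ∪ Parcel B| = 27 − 2 = 25.00.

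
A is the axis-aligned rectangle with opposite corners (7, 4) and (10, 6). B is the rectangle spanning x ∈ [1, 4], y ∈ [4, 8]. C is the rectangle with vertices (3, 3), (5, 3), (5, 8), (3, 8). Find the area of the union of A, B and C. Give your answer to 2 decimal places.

By inclusion–exclusion:
Individual areas: |A| = 6, |B| = 12, |C| = 10.
|A∩B| = 0 (no overlap).
|A∩C| = 0 (no overlap).
|B∩C|: x∈[3,4], y∈[4,8] → 1·4 = 4.
|A∩B∩C| = 0.
|A ∪ B ∪ C| = 28 − 4 + 0 = 24.00.

24.00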